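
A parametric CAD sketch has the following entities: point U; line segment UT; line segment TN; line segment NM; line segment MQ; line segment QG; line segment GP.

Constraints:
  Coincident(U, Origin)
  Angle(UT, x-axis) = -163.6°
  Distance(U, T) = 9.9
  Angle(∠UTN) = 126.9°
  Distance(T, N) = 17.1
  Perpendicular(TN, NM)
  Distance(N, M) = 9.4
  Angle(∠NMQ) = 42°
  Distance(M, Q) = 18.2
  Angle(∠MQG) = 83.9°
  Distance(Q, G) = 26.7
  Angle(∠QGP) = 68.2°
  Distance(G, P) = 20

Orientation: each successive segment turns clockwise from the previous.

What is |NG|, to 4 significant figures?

21.92

U is at the origin; UT runs at -163.6° with length 9.9, so T = (-9.497, -2.795). ∠UTN = 126.9° gives TN at 143.3° from the x-axis; with |TN| = 17.1, N = (-23.21, 7.424). The perpendicularity gives NM at right angles to TN, so NM runs at 53.30°; with |NM| = 9.4, M = (-17.59, 14.96). ∠NMQ = 42.0° gives MQ at -84.70° from the x-axis; with |MQ| = 18.2, Q = (-15.91, -3.161). ∠MQG = 83.9° gives QG at 179.2° from the x-axis; with |QG| = 26.7, G = (-42.61, -2.788). Then |NG| = |G − N| = 21.92.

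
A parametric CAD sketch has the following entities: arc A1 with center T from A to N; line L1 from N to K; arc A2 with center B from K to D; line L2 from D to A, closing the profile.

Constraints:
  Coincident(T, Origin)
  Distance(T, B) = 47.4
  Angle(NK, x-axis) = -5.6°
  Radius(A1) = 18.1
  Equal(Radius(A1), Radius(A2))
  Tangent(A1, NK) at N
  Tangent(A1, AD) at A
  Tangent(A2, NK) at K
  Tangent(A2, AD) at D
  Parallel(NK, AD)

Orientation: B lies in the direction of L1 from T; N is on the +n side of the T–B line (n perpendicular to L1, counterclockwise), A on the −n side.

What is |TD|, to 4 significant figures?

50.74

The slot axis is L1's direction at -5.6°, so u = (cos -5.6°, sin -5.6°) = (0.9952, -0.09758) and n = (−sin -5.6°, cos -5.6°) = (0.09758, 0.9952). T is at the origin and B lies 47.4 along u from T, so B = 47.4·u = (47.17, -4.625). Tangency of A1 to both parallel lines with radius 18.1 puts N and A at T ± 18.1·n: N = (1.766, 18.01), A = (-1.766, -18.01). Equal radii place K and D the same way about B: K = B + 18.1·n = (48.94, 13.39), D = B − 18.1·n = (45.41, -22.64). Then |TD| = |D − T| = 50.74.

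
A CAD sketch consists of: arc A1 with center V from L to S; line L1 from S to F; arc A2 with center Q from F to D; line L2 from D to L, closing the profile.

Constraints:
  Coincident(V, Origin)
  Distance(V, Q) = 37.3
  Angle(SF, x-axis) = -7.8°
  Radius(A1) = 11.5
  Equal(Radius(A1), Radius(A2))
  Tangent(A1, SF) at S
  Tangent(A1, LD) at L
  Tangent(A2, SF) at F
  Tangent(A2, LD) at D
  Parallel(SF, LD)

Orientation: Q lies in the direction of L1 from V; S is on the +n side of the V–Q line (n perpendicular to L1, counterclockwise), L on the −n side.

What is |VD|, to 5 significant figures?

39.033

The slot axis is L1's direction at -7.8°, so u = (cos -7.8°, sin -7.8°) = (0.99075, -0.13572) and n = (−sin -7.8°, cos -7.8°) = (0.13572, 0.99075). V is at the origin and Q lies 37.3 along u from V, so Q = 37.3·u = (36.955, -5.0622). Tangency of A1 to both parallel lines with radius 11.5 puts S and L at V ± 11.5·n: S = (1.5607, 11.394), L = (-1.5607, -11.394). Equal radii place F and D the same way about Q: F = Q + 11.5·n = (38.516, 6.3314), D = Q − 11.5·n = (35.394, -16.456). Then |VD| = |D − V| = 39.033.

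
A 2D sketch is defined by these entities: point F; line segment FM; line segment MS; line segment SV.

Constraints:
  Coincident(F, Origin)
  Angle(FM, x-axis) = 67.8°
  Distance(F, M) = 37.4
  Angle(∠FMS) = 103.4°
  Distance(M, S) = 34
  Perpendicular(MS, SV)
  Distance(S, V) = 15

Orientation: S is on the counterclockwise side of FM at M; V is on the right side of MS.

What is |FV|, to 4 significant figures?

66.79

F is at the origin; FM runs at 67.8° with length 37.4, so M = 37.4·(cos 67.8°, sin 67.8°) = (14.13, 34.63). ∠FMS = 103.4°, so MS runs at 67.8° + (180° − 103.4°) = 144.4° from the x-axis; with |MS| = 34.0, S = M + 34.0·(cos 144.4°, sin 144.4°) = (-13.51, 54.42). MS is perpendicular to SV; with |SV| = 15.0 on the right of MS, V = S + 15.0·(0.5821, 0.8131) = (-4.782, 66.62). Then |FV| = |V − F| = 66.79.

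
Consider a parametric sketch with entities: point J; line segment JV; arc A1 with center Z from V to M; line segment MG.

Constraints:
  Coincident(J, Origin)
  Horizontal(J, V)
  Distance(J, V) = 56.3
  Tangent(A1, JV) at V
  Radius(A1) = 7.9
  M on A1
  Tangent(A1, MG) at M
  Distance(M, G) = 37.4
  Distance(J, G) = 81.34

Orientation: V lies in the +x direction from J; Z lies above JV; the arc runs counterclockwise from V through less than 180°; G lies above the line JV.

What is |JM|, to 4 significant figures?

64.54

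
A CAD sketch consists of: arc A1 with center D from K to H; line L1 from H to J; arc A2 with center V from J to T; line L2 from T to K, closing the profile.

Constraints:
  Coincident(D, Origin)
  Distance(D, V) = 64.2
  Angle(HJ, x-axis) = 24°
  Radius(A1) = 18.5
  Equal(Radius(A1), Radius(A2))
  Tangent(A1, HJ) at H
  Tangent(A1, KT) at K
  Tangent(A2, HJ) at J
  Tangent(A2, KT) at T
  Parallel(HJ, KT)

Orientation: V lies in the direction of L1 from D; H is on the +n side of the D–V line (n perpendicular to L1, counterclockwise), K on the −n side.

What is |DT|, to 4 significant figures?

66.81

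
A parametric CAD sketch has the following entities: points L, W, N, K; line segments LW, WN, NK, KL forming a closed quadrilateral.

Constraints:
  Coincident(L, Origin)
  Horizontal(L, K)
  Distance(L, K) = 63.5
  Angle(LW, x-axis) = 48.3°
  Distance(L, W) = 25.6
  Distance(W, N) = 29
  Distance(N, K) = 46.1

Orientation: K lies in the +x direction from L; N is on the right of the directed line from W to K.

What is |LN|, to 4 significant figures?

20.93

L is at the origin; L and K share the same y with |LK| = 63.5 and K in +x, so K = (63.5, 0). LW runs at 48.3° with |LW| = 25.6, so W = (17.03, 19.11). N is determined by |WN| = 29.0 and |NK| = 46.1 together: it lies at the intersection of circle(W, 29.0) and circle(K, 46.1). With |WK| = 50.25, the foot of the radical line on WK is 12.34 from W and the perpendicular offset is √(29.0² − 12.34²) = 26.24. Taking the right-of-WK solution: N = (18.46, -9.851).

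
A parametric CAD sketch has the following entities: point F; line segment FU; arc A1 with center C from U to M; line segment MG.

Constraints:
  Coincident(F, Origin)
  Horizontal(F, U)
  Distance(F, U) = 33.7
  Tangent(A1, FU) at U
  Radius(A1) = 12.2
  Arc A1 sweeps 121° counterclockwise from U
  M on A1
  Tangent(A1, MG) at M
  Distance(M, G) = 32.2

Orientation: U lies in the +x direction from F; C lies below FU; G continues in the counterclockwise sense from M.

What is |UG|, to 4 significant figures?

46.49

F is at the origin; FU is horizontal with |FU| = 33.7 and U on the +x side, so U = (33.70, 0.000). A1 meets FU tangentially, so CU is at right angles to FU, so C = U + (0, -12.2) = (33.70, -12.20). On A1, U sits at bearing 90° from C; a 121° counterclockwise sweep puts M at bearing 211°, so M = C + 12.2·(cos 211°, sin 211°) = (23.24, -18.48). The tangent condition forces CM to be normal to MG, so MG runs along (−sin 211°, cos 211°); with |MG| = 32.2, G = (39.83, -46.08). Then |UG| = |G − U| = 46.49.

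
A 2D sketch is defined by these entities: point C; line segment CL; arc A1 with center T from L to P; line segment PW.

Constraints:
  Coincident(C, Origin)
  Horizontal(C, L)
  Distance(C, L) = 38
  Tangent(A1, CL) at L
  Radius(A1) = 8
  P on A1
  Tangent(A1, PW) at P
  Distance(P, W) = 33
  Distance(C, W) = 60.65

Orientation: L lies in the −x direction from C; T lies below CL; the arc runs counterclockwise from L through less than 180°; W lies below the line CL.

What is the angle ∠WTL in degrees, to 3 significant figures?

169°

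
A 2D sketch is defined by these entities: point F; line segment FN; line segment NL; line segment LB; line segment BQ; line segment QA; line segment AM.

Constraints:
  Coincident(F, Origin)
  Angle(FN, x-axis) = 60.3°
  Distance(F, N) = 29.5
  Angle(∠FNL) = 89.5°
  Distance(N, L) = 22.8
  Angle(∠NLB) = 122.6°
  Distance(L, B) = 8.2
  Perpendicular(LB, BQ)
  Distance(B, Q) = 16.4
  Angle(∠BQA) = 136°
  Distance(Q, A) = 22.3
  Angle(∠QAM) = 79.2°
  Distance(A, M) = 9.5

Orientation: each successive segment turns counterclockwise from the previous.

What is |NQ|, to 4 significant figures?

20.68

∠NLB = 122.6° gives LB at -151.8° from the x-axis; with |LB| = 8.2, B = (-12.51, 32.87). LB is perpendicular to BQ, so BQ runs at -61.80°; with |BQ| = 16.4, Q = (-4.763, 18.42). Then |NQ| = |Q − N| = 20.68.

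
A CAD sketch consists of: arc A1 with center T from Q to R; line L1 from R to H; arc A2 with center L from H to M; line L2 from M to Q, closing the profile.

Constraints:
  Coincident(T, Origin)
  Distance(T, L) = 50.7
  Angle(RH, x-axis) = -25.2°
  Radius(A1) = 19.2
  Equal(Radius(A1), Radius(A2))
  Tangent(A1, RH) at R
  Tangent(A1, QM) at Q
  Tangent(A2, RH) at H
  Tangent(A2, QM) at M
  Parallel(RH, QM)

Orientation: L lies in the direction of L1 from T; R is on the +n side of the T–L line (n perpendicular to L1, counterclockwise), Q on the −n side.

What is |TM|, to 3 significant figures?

54.2

Tangency of A1 to both parallel lines with radius 19.2 puts R and Q at T ± 19.2·n: R = (8.17, 17.4), Q = (-8.17, -17.4). Equal radii place H and M the same way about L: H = L + 19.2·n = (54.0, -4.21), M = L − 19.2·n = (37.7, -39.0). Then |TM| = |M − T| = 54.2.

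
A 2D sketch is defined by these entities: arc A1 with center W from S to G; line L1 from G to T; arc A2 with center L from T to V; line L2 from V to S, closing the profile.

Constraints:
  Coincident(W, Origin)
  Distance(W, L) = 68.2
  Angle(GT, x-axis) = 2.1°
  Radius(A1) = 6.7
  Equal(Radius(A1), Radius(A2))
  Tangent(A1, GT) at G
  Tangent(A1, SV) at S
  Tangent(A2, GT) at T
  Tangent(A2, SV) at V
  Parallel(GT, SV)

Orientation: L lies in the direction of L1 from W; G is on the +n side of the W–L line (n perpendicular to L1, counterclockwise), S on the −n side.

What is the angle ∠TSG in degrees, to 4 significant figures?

78.88°

Tangency of A1 to both parallel lines with radius 6.7 puts G and S at W ± 6.7·n: G = (-0.2455, 6.696), S = (0.2455, -6.696). Equal radii place T and V the same way about L: T = L + 6.7·n = (67.91, 9.195), V = L − 6.7·n = (68.40, -4.196). Then cos ∠TSG = ST·SG / (|ST||SG|), giving 78.88°.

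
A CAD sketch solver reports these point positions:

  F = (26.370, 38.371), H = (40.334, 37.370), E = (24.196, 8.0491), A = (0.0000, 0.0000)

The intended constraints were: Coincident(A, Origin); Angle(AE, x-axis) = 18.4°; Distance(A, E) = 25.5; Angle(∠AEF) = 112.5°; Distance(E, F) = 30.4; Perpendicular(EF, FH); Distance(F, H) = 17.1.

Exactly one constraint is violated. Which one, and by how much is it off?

Distance(F, H) = 17.1 — off by 3.10.

A = (0.00, 0.00) ✓; AE at 18.40° ✓; |AE| = 25.50 ✓; ∠AEF = 112.5° ✓; |EF| = 30.40 ✓; ∠(EF, FH) = 90.00° ✓; |FH| = 14.00 ✗.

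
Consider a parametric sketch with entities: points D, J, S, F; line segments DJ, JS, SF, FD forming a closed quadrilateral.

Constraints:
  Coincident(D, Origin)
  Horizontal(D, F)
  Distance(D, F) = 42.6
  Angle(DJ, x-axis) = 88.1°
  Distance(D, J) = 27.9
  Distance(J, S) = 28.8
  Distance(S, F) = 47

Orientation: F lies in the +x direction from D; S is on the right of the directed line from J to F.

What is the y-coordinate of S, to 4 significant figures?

-0.4191

D is at the origin; D and F share the same y with |DF| = 42.6 and F in +x, so F = (42.6, 0). DJ runs at 88.1° with |DJ| = 27.9, so J = (0.9250, 27.88). S is determined by |JS| = 28.8 and |SF| = 47.0 together: it lies at the intersection of circle(J, 28.8) and circle(F, 47.0). With |JF| = 50.14, the foot of the radical line on JF is 11.32 from J and the perpendicular offset is √(28.8² − 11.32²) = 26.48. Taking the right-of-JF solution: S = (-4.398, -0.4191).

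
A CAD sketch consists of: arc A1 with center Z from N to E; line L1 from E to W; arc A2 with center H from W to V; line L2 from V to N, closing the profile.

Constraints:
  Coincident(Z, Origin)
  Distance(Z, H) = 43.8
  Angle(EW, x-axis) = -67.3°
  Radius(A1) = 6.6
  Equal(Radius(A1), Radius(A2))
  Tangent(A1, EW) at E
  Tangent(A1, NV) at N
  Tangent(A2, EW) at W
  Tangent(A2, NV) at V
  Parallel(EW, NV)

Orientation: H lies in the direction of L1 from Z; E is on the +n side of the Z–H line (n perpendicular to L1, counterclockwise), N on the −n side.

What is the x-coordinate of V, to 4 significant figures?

10.81

Tangency of A1 to both parallel lines with radius 6.6 puts E and N at Z ± 6.6·n: E = (6.089, 2.547), N = (-6.089, -2.547). Equal radii place W and V the same way about H: W = H + 6.6·n = (22.99, -37.86), V = H − 6.6·n = (10.81, -42.95). So V.x = 10.81.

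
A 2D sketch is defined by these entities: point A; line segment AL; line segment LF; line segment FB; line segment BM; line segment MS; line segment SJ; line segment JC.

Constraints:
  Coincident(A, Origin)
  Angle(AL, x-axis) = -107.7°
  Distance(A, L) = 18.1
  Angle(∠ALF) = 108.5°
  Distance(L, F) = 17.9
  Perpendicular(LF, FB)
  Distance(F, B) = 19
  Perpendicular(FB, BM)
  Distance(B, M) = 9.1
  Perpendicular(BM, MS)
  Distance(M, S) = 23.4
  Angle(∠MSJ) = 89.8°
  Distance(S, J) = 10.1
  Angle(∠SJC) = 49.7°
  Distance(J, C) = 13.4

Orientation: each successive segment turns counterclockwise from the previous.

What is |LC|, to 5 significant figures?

11.744

A is at the origin; AL runs at -107.7° with length 18.1, so L = (-5.5030, -17.243). ∠ALF = 108.5° gives LF at -36.200° from the x-axis; with |LF| = 17.9, F = (8.9416, -27.815). The perpendicularity gives FB at right angles to LF, so FB runs at 53.800°; with |FB| = 19.0, B = (20.163, -12.483). FB ⟂ BM, so BM runs at 143.80°; with |BM| = 9.1, M = (12.820, -7.1083). BM ⟂ MS, so MS runs at -126.20°; with |MS| = 23.4, S = (-1.0004, -25.991). ∠MSJ = 89.8° gives SJ at -36.000° from the x-axis; with |SJ| = 10.1, J = (7.1707, -31.928). ∠SJC = 49.7° gives JC at 94.300° from the x-axis; with |JC| = 13.4, C = (6.1659, -18.565). Then |LC| = |C − L| = 11.744.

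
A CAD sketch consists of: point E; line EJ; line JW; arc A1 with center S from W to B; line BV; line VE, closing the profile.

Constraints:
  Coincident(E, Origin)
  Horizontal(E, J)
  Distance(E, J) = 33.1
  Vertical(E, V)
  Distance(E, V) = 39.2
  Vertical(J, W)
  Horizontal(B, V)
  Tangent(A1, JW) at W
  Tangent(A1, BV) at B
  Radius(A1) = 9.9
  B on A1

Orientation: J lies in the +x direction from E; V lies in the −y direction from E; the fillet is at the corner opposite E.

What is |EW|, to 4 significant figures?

44.21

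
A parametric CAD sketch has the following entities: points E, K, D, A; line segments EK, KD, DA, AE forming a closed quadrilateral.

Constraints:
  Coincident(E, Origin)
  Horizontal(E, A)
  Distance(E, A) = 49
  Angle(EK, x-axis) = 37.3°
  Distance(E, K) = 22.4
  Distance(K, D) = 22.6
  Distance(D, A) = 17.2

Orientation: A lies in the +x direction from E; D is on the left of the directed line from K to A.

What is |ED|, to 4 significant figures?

43.04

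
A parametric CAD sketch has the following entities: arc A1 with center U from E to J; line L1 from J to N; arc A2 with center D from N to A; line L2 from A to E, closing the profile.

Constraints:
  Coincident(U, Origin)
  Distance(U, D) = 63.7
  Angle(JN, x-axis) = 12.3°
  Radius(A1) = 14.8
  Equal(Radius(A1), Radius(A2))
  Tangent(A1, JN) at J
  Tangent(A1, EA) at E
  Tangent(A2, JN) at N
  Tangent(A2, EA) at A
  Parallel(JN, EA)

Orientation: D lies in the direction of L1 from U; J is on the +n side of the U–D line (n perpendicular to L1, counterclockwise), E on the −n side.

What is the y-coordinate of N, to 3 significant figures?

28.0

The slot axis is L1's direction at 12.3°, so u = (cos 12.3°, sin 12.3°) = (0.977, 0.213) and n = (−sin 12.3°, cos 12.3°) = (-0.213, 0.977). U is at the origin and D lies 63.7 along u from U, so D = 63.7·u = (62.2, 13.6). Tangency of A1 to both parallel lines with radius 14.8 puts J and E at U ± 14.8·n: J = (-3.15, 14.5), E = (3.15, -14.5). Equal radii place N and A the same way about D: N = D + 14.8·n = (59.1, 28.0), A = D − 14.8·n = (65.4, -0.890). So N.y = 28.0.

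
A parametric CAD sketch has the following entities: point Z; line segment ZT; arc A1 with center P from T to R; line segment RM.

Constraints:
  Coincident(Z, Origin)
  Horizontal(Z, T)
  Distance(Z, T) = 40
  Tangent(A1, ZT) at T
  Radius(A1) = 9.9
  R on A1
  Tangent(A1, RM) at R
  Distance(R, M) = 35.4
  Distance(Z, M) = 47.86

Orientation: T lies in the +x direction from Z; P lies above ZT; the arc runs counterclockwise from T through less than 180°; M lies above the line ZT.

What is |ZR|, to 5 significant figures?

50.017

Checks: |PT| = 9.900 ✓; |PR| = 9.900 ✓; ∠(PR, RM) = 90.00° ✓; |RM| = 35.40 ✓; |ZM| = 47.86 ✓.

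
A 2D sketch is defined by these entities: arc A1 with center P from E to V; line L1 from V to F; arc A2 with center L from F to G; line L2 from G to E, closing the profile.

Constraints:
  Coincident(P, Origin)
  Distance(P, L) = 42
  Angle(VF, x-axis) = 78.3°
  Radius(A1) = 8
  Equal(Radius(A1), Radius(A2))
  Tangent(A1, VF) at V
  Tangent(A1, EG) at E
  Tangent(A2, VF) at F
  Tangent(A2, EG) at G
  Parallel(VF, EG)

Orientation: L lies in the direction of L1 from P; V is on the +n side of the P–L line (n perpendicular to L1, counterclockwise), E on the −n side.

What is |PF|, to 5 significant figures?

42.755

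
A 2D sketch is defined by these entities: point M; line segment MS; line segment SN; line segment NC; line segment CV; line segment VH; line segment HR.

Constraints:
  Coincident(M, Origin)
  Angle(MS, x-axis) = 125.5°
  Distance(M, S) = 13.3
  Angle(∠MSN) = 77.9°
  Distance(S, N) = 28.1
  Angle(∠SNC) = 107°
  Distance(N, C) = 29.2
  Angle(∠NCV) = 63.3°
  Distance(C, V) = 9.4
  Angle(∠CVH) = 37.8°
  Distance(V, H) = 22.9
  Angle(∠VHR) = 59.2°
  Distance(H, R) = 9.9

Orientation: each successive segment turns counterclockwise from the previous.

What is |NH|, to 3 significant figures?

24.9

M is at the origin; MS runs at 125.5° with length 13.3, so S = (-7.72, 10.8). ∠MSN = 77.9° gives SN at -132° from the x-axis; with |SN| = 28.1, N = (-26.7, -9.92). ∠SNC = 107.0° gives NC at -59.4° from the x-axis; with |NC| = 29.2, C = (-11.8, -35.1). ∠NCV = 63.3° gives CV at 57.3° from the x-axis; with |CV| = 9.4, V = (-6.73, -27.1). ∠CVH = 37.8° gives VH at -160° from the x-axis; with |VH| = 22.9, H = (-28.3, -34.8). Then |NH| = |H − N| = 24.9.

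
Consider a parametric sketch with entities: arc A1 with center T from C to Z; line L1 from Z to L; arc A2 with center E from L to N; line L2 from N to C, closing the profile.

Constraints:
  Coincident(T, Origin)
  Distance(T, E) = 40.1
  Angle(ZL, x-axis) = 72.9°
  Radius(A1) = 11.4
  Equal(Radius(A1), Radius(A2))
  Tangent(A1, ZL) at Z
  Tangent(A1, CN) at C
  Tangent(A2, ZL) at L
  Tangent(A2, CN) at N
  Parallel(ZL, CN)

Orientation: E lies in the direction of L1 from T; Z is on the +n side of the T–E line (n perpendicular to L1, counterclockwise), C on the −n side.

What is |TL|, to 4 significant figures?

41.69

The slot axis is L1's direction at 72.9°, so u = (cos 72.9°, sin 72.9°) = (0.2940, 0.9558) and n = (−sin 72.9°, cos 72.9°) = (-0.9558, 0.2940). T is at the origin and E lies 40.1 along u from T, so E = 40.1·u = (11.79, 38.33). Tangency of A1 to both parallel lines with radius 11.4 puts Z and C at T ± 11.4·n: Z = (-10.90, 3.352), C = (10.90, -3.352). Equal radii place L and N the same way about E: L = E + 11.4·n = (0.8950, 41.68), N = E − 11.4·n = (22.69, 34.98). Then |TL| = |L − T| = 41.69.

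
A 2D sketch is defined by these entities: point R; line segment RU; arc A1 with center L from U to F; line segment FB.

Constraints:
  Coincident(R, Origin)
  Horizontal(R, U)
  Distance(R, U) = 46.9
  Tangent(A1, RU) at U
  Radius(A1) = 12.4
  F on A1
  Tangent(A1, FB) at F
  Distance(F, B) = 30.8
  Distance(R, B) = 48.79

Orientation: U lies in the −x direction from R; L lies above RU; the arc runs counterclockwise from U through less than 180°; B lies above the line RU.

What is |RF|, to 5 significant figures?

36.127

R is at the origin; RU is horizontal with |RU| = 46.9 and U on the −x side, so U = (-46.900, 0.0000). The tangent condition forces LU to be normal to RU, so L = U + (0, 12.4) = (-46.900, 12.400). Since LF ⟂ FB (tangency), |LB| = √(12.4² + 30.8²) = 33.202 regardless of where F sits on A1. So B lies on both circle(R, 48.79) and circle(L, 33.202); the above-RU intersection is B = (-28.185, 39.825). F is the foot of the tangent from B: F = (-34.788, 9.7416).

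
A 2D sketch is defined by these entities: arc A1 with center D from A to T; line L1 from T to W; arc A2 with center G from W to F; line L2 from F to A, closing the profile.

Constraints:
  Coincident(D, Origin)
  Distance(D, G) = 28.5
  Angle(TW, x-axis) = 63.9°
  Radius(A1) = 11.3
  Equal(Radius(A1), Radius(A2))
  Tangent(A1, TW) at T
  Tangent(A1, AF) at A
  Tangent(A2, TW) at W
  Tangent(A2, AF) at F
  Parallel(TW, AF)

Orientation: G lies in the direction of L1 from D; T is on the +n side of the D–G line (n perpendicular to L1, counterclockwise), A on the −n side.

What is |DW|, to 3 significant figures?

30.7

The slot axis is L1's direction at 63.9°, so u = (cos 63.9°, sin 63.9°) = (0.440, 0.898) and n = (−sin 63.9°, cos 63.9°) = (-0.898, 0.440). D is at the origin and G lies 28.5 along u from D, so G = 28.5·u = (12.5, 25.6). Tangency of A1 to both parallel lines with radius 11.3 puts T and A at D ± 11.3·n: T = (-10.1, 4.97), A = (10.1, -4.97). Equal radii place W and F the same way about G: W = G + 11.3·n = (2.39, 30.6), F = G − 11.3·n = (22.7, 20.6). Then |DW| = |W − D| = 30.7.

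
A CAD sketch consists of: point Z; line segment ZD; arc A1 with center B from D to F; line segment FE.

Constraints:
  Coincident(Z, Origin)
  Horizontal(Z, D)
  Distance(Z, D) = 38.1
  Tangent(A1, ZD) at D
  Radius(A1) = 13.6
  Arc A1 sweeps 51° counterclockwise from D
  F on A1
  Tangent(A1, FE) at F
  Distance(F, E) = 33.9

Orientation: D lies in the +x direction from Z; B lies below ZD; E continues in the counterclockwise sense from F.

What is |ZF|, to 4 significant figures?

27.99

Z is at the origin; ZD is horizontal with |ZD| = 38.1 and D on the +x side, so D = (38.10, 0.000). Tangency of A1 to ZD means the radius BD is perpendicular to ZD, so B = D + (0, -13.6) = (38.10, -13.60). On A1, D sits at bearing 90° from B; a 51° counterclockwise sweep puts F at bearing 141°, so F = B + 13.6·(cos 141°, sin 141°) = (27.53, -5.041). Then |ZF| = |F − Z| = 27.99.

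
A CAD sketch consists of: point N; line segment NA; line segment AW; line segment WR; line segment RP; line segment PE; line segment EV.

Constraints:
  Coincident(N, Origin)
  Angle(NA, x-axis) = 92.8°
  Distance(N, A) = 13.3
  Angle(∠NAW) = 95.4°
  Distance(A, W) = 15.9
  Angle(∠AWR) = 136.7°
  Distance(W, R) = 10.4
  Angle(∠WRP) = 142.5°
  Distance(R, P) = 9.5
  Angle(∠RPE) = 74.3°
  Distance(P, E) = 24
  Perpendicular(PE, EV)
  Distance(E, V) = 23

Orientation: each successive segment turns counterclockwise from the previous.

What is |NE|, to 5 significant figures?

2.4566

N is at the origin; NA runs at 92.8° with length 13.3, so A = (-0.64970, 13.284). ∠NAW = 95.4° gives AW at 177.40° from the x-axis; with |AW| = 15.9, W = (-16.533, 14.005). ∠AWR = 136.7° gives WR at -139.30° from the x-axis; with |WR| = 10.4, R = (-24.418, 7.2236). ∠WRP = 142.5° gives RP at -101.80° from the x-axis; with |RP| = 9.5, P = (-26.361, -2.0757). ∠RPE = 74.3° gives PE at 3.9000° from the x-axis; with |PE| = 24.0, E = (-2.4162, -0.44330). Then |NE| = |E − N| = 2.4566.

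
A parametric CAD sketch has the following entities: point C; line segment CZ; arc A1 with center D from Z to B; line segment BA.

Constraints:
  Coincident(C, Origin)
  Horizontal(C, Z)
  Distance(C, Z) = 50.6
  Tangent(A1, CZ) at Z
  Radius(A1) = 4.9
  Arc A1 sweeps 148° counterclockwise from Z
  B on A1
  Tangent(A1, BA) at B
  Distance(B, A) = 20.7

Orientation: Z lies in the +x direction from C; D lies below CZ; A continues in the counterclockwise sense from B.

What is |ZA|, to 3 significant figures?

25.0

C is at the origin; CZ is horizontal with |CZ| = 50.6 and Z on the +x side, so Z = (50.6, 0.00). The tangent condition forces DZ to be normal to CZ, so D = Z + (0, -4.9) = (50.6, -4.90). On A1, Z sits at bearing 90° from D; a 148° counterclockwise sweep puts B at bearing 238°, so B = D + 4.9·(cos 238°, sin 238°) = (48.0, -9.06). Tangency of A1 to BA means the radius DB is perpendicular to BA, so BA runs along (−sin 238°, cos 238°); with |BA| = 20.7, A = (65.6, -20.0). Then |ZA| = |A − Z| = 25.0.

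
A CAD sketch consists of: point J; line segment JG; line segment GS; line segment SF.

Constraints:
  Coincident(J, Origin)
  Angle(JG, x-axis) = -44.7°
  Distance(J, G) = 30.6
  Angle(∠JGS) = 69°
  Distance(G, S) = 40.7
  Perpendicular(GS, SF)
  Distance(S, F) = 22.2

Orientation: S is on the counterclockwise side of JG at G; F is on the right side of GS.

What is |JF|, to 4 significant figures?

58.83

∠JGS = 69.0°, so GS runs at -44.7° + (180° − 69.0°) = 66.30° from the x-axis; with |GS| = 40.7, S = G + 40.7·(cos 66.30°, sin 66.30°) = (38.11, 15.74). GS is perpendicular to SF; with |SF| = 22.2 on the right of GS, F = S + 22.2·(0.9157, -0.4019) = (58.44, 6.820). Then |JF| = |F − J| = 58.83.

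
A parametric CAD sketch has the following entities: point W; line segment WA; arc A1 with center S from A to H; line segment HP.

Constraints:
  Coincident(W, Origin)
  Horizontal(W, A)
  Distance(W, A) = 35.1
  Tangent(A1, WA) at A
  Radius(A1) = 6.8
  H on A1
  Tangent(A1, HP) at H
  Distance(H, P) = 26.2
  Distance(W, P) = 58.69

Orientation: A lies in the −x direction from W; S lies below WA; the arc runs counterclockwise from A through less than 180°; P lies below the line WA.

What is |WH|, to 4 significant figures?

41.61

Checks: W.y = 0.00, A.y = 0.00 ✓; |SH| = 6.800 ✓; ∠(SH, HP) = 90.00° ✓; |HP| = 26.20 ✓; |WP| = 58.69 ✓.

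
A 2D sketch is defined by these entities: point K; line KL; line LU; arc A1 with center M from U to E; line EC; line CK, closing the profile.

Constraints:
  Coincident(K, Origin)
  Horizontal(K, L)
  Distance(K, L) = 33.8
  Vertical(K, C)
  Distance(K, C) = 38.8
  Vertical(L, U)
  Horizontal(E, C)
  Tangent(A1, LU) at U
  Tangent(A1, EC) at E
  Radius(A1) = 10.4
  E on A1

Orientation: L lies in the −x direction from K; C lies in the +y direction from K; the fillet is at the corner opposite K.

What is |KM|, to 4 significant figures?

36.80

K is at the origin; K and L share the same y with |KL| = 33.8 and L on the −x side, so L = (-33.80, 0.000). KC is vertical with |KC| = 38.8 and C on the +y side, so C = (0.000, 38.80). The virtual corner opposite K is at (-33.80, 38.80). A1 meets LU tangentially, so MU is at right angles to LU and the tangent condition forces ME to be normal to EC, with radius 10.4, so the center M sits 10.4 in from both sides at M = (-23.40, 28.40). Then |KM| = |M − K| = 36.80.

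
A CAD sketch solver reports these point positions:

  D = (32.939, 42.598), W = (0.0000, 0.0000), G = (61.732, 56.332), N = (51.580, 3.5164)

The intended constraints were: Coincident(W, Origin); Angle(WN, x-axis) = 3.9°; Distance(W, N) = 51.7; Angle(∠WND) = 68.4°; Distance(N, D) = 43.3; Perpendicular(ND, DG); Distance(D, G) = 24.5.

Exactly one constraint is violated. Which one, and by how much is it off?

Distance(D, G) = 24.5 — off by 7.40.

W = (0.00, 0.00) ✓; WN at 3.900° ✓; |WN| = 51.70 ✓; ∠WND = 68.40° ✓; |ND| = 43.30 ✓; ∠(ND, DG) = 90.00° ✓; |DG| = 31.90 ✗.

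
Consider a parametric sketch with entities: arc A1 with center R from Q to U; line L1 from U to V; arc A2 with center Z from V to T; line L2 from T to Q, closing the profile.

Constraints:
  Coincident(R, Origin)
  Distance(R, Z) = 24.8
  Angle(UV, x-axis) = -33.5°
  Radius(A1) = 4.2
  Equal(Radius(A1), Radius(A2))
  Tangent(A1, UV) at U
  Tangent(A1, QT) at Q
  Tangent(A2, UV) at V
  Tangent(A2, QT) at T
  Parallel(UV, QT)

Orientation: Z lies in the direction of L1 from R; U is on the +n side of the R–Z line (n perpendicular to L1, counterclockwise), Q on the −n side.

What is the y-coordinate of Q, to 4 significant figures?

-3.502

R is at the origin and Z lies 24.8 along u from R, so Z = 24.8·u = (20.68, -13.69). Tangency of A1 to both parallel lines with radius 4.2 puts U and Q at R ± 4.2·n: U = (2.318, 3.502), Q = (-2.318, -3.502). So Q.y = -3.502.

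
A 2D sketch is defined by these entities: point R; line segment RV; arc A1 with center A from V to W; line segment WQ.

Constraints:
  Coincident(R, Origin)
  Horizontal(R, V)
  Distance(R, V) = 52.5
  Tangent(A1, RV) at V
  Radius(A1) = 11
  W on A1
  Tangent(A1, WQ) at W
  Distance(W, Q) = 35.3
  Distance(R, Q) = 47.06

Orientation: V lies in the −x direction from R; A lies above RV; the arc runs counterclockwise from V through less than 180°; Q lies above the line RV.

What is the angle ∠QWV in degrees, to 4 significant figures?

147.7°

R is at the origin; R and V share the same y with |RV| = 52.5 and V on the −x side, so V = (-52.50, 0.000). Since A1 is tangent to RV there, AV ⟂ RV, so A = V + (0, 11) = (-52.50, 11.00). Since AW ⟂ WQ (tangency), |AQ| = √(11.0² + 35.3²) = 36.97 regardless of where W sits on A1. So Q lies on both circle(R, 47.06) and circle(A, 36.97); the above-RV intersection is Q = (-27.47, 38.21). W is the foot of the tangent from Q: W = (-42.56, 6.299).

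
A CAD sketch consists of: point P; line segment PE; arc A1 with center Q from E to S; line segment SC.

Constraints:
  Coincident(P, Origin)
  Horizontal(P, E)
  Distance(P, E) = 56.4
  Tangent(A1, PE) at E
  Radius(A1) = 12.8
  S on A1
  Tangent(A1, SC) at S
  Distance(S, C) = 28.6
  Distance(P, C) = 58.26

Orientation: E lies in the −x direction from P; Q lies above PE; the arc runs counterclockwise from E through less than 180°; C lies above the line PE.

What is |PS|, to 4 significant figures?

45.25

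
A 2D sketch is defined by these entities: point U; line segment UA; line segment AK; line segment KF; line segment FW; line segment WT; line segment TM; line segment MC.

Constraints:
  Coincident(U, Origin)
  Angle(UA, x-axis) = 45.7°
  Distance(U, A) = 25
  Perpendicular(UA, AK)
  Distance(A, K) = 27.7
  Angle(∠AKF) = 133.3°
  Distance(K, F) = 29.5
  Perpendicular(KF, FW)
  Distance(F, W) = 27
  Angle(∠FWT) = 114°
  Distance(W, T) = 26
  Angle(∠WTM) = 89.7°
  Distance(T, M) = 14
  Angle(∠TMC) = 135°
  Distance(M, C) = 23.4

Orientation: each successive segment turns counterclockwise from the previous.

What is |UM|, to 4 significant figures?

12.58

∠FWT = 114.0° gives WT at -21.60° from the x-axis; with |WT| = 26.0, T = (-6.534, -0.5445). ∠WTM = 89.7° gives TM at 68.70° from the x-axis; with |TM| = 14.0, M = (-1.448, 12.50). Then |UM| = |M − U| = 12.58.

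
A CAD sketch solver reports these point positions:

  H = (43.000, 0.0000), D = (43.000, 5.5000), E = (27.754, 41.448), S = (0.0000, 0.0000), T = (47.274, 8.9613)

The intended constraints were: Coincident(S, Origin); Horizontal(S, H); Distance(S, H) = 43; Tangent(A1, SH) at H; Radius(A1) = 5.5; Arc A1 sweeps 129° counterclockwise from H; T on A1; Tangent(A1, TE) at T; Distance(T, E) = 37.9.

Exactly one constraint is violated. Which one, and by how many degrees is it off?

Tangent(A1, TE) at T — off by 8.00°.

S = (0.00, 0.00) ✓; S.y = 0.00, H.y = 0.00 ✓; |SH| = 43.00 ✓; ∠(DH, HS) = 90.00° ✓; |DH| = 5.500 ✓; bearing(D→T) − bearing(D→H) = 129.0° ✓; |DT| = 5.500 ✓; ∠(DT, TE) = 98.00° ✗; |TE| = 37.90 ✓.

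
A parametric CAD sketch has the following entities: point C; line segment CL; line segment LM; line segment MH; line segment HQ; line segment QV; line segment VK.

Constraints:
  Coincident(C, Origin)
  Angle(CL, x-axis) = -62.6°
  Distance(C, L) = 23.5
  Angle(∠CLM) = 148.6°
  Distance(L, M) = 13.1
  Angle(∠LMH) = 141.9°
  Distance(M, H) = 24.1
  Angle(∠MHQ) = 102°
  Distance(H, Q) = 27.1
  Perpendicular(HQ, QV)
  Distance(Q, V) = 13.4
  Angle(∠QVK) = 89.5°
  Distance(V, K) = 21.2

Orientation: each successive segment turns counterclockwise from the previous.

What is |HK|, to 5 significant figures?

14.473

The perpendicularity gives QV at right angles to HQ, so QV runs at 174.90°; with |QV| = 13.4, V = (35.008, 3.4294). ∠QVK = 89.5° gives VK at -94.600° from the x-axis; with |VK| = 21.2, K = (33.307, -17.702). Then |HK| = |K − H| = 14.473.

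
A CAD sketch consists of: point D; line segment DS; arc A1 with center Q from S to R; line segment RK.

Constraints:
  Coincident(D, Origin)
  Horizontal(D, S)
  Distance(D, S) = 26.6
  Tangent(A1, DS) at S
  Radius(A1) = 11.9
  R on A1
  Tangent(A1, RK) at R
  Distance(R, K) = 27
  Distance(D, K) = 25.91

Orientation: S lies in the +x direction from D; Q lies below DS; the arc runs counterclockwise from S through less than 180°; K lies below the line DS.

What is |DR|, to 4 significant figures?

17.81

Checks: |QS| = 11.90 ✓; |QR| = 11.90 ✓; ∠(QR, RK) = 90.00° ✓; |RK| = 27.00 ✓; |DK| = 25.91 ✓.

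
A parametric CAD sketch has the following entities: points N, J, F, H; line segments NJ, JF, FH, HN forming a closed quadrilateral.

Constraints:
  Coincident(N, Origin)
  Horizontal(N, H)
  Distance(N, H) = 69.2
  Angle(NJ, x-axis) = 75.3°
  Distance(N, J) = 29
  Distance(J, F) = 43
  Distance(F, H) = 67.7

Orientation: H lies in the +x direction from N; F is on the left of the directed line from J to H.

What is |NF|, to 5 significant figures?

69.878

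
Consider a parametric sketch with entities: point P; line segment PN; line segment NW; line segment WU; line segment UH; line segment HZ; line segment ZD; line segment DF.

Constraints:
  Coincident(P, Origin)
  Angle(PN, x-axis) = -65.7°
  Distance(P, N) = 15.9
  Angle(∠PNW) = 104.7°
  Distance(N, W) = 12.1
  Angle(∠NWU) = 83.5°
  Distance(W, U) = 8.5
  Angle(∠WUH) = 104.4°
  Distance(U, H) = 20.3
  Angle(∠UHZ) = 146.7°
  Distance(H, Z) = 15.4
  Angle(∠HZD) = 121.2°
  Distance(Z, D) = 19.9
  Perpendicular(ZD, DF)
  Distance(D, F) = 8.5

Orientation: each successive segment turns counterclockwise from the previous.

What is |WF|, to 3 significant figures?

32.7

P is at the origin; PN runs at -65.7° with length 15.9, so N = (6.54, -14.5). ∠PNW = 104.7° gives NW at 9.60° from the x-axis; with |NW| = 12.1, W = (18.5, -12.5). ∠NWU = 83.5° gives WU at 106° from the x-axis; with |WU| = 8.5, U = (16.1, -4.31). ∠WUH = 104.4° gives UH at -178° from the x-axis; with |UH| = 20.3, H = (-4.17, -4.91). ∠UHZ = 146.7° gives HZ at -145° from the x-axis; with |HZ| = 15.4, Z = (-16.8, -13.7). ∠HZD = 121.2° gives ZD at -86.2° from the x-axis; with |ZD| = 19.9, D = (-15.5, -33.6). ZD is perpendicular to DF, so DF runs at 3.80°; with |DF| = 8.5, F = (-6.99, -33.0). Then |WF| = |F − W| = 32.7.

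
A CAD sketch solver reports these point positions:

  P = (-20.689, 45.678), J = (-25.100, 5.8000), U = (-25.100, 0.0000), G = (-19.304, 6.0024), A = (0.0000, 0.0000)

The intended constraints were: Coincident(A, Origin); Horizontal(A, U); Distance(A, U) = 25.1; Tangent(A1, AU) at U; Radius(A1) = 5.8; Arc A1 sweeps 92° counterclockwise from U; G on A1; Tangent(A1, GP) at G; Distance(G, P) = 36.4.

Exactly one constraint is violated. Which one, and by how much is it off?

Distance(G, P) = 36.4 — off by 3.30.

A = (0.00, 0.00) ✓; A.y = 0.00, U.y = 0.00 ✓; |AU| = 25.10 ✓; ∠(JU, UA) = 90.00° ✓; |JU| = 5.800 ✓; bearing(J→G) − bearing(J→U) = 92.00° ✓; |JG| = 5.800 ✓; ∠(JG, GP) = 90.00° ✓; |GP| = 39.70 ✗.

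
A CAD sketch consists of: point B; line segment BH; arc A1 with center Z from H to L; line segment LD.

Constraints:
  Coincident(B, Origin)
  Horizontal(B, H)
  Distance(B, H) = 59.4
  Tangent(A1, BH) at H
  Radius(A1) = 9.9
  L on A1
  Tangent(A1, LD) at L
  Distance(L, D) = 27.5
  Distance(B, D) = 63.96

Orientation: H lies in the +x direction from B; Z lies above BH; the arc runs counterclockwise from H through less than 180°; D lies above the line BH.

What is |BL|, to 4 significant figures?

69.24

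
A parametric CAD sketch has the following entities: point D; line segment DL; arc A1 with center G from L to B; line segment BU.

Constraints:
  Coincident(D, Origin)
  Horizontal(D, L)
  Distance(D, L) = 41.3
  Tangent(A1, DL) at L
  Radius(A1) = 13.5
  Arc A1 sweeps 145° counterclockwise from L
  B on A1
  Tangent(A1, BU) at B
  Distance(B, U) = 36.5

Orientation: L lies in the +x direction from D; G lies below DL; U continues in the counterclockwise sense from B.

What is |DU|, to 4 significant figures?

78.08

D is at the origin; D and L share the same y with |DL| = 41.3 and L on the +x side, so L = (41.30, 0.000). The tangent condition forces GL to be normal to DL, so G = L + (0, -13.5) = (41.30, -13.50). On A1, L sits at bearing 90° from G; a 145° counterclockwise sweep puts B at bearing 235°, so B = G + 13.5·(cos 235°, sin 235°) = (33.56, -24.56). The tangent condition forces GB to be normal to BU, so BU runs along (−sin 235°, cos 235°); with |BU| = 36.5, U = (63.46, -45.49). Then |DU| = |U − D| = 78.08.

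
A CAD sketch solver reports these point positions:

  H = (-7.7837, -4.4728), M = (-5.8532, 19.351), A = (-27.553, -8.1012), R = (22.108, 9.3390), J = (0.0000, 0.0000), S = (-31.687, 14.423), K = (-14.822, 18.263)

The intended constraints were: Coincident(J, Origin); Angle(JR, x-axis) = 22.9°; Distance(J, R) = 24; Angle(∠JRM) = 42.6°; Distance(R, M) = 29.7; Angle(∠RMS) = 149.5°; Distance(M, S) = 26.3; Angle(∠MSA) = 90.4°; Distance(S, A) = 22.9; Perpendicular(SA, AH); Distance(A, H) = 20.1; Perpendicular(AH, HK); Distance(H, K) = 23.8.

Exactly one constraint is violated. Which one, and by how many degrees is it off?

Perpendicular(AH, HK) — off by 6.80°.

J = (0.00, 0.00) ✓; JR at 22.90° ✓; |JR| = 24.00 ✓; ∠JRM = 42.60° ✓; |RM| = 29.70 ✓; ∠RMS = 149.5° ✓; |MS| = 26.30 ✓; ∠MSA = 90.40° ✓; |SA| = 22.90 ✓; ∠(SA, AH) = 90.00° ✓; |AH| = 20.10 ✓; ∠(AH, HK) = 96.80° ✗; |HK| = 23.80 ✓.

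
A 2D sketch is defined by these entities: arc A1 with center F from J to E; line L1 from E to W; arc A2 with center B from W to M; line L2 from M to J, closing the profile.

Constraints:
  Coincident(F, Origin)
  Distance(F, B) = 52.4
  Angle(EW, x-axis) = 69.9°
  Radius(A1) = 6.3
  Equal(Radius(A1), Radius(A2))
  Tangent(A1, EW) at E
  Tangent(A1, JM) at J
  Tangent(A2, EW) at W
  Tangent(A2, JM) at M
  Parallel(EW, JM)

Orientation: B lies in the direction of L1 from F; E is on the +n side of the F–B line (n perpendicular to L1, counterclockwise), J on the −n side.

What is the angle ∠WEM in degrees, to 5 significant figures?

13.521°

The slot axis is L1's direction at 69.9°, so u = (cos 69.9°, sin 69.9°) = (0.34366, 0.93909) and n = (−sin 69.9°, cos 69.9°) = (-0.93909, 0.34366). F is at the origin and B lies 52.4 along u from F, so B = 52.4·u = (18.008, 49.209). Tangency of A1 to both parallel lines with radius 6.3 puts E and J at F ± 6.3·n: E = (-5.9163, 2.1651), J = (5.9163, -2.1651). Equal radii place W and M the same way about B: W = B + 6.3·n = (12.091, 51.374), M = B − 6.3·n = (23.924, 47.043). Then cos ∠WEM = EW·EM / (|EW||EM|), giving 13.521°.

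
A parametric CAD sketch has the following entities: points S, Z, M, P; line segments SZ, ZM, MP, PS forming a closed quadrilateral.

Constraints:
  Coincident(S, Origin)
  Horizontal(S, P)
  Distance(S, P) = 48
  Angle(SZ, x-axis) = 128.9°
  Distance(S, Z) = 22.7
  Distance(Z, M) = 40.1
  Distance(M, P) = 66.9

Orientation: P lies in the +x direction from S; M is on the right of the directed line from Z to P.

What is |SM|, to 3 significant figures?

27.0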